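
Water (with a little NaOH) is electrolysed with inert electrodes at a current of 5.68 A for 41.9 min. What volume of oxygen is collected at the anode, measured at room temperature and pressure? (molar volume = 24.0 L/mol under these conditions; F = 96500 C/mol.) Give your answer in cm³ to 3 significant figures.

Charge passed = 5.68 × 2514 = 14280 C
n(e⁻) = Q/F = 14280/96500 = 0.1480 mol
2H₂O → O₂ + 4H⁺ + 4e⁻, so n(O₂) = 0.1480 / 4 = 0.03700 mol
V = 0.03700 × 24.0 = 0.8880 L
= 888 cm³

888 cm³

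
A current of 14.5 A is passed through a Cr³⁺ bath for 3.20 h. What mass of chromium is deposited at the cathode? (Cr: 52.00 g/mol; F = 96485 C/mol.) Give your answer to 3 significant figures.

30.0 g

Q = 14.5 A × 11520 s = 1.670×10^5 C
n(e⁻) = 1.670×10^5 / 96485 = 1.731 mol
Cr³⁺ + 3e⁻ → Cr, so n(Cr) = 1.731 / 3 = 0.5770 mol
m = 0.5770 × 52.00 = 30.0 g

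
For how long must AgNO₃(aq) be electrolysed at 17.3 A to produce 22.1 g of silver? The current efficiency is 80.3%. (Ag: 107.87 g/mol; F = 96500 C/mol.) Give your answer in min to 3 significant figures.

23.7 min

n(Ag) = 22.1 / 107.87 = 0.2049 mol
Ag⁺ + e⁻ → Ag, so n(e⁻) = 0.2049 mol
Q = 0.2049 × 96500 / 0.803 = 24620 C
t = Q / I = 24620 / 17.3 = 1423 s = 23.7 min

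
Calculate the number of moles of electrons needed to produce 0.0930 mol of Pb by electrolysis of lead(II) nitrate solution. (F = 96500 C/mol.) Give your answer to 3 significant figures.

Pb²⁺ + 2e⁻ → Pb, so n(e⁻) = 2 × 0.0930 = 0.1860 mol

0.186 mol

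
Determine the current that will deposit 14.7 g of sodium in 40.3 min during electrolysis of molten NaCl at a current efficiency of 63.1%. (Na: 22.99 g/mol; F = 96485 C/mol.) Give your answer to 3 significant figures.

n(Na) = 14.7 / 22.99 = 0.6394 mol
Na⁺ + e⁻ → Na, so n(e⁻) = 0.6394 mol
Q = 0.6394 × 96485 / 0.631 = 97770 C
I = Q / t = 97770 / 2418 s = 40.4 A

40.4 A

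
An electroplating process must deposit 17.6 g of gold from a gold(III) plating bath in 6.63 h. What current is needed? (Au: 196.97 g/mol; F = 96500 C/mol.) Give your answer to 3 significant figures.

n(Au) = 17.6 / 196.97 = 0.08935 mol
Au³⁺ + 3e⁻ → Au, so n(e⁻) = 3 × 0.08935 = 0.2681 mol
Q = 0.2681 × 96500 = 25870 C
I = Q / t = 25870 / 23868 s = 1.08 A

1.08 A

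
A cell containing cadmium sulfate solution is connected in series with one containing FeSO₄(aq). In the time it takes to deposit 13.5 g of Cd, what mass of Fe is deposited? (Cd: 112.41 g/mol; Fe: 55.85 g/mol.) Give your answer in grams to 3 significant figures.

6.71 g

n(Cd) = 13.5 / 112.41 = 0.1201 mol
Cd²⁺ + 2e⁻ → Cd, so n(e⁻) = 2 × 0.1201 = 0.2402 mol
Since the cells are in series, n(e⁻) in the Fe cell is also 0.2402 mol.
Fe²⁺ + 2e⁻ → Fe, so n(Fe) = 0.2402 / 2 = 0.1201 mol
m(Fe) = 0.1201 × 55.85 = 6.71 g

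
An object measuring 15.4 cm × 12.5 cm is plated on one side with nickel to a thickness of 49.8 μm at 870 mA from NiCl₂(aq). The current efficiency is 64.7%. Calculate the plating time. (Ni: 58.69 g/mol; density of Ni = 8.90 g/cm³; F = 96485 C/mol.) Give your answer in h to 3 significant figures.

Plated area = 15.4 × 12.5 = 192.5 cm²
Volume = 192.5 × 49.8×10⁻⁴ cm = 0.9587 cm³
m(Ni) = 0.9587 × 8.90 = 8.532 g
n(Ni) = 8.532 / 58.69 = 0.1454 mol; n(e⁻) = 2 × 0.1454 = 0.2908 mol
Q = 0.2908 × 96485 / 0.647 = 43370 C
t = 43370 / 0.870 = 49850 s = 13.8 h

13.8 h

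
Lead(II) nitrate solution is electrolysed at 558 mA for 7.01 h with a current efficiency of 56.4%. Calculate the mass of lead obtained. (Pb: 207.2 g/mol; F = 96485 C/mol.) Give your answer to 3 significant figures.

Q = 0.558 × 25236 = 14080 C
n(e⁻) = 14080 / 96485 = 0.1459 mol
Pb²⁺ + 2e⁻ → Pb, so theoretical m(Pb) = 0.07295 × 207.2 = 15.12 g
Actual mass = 56.4% × 15.12 = 8.53 g

8.53 g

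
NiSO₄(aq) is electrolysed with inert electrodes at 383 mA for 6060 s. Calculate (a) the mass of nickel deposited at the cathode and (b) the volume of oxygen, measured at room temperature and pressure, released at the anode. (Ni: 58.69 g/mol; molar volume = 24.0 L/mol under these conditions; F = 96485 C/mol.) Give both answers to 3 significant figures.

Q = 0.383 × 6060 = 2321 C; n(e⁻) = 2321 / 96485 = 0.02406 mol
Cathode: Ni²⁺ + 2e⁻ → Ni → n(Ni) = 0.02406/2 = 0.01203 mol → 0.706 g
Anode: 2H₂O → O₂ + 4H⁺ + 4e⁻ → n(O₂) = 0.02406/4 = 0.006015 mol → 0.144 L

0.706 g Ni; 0.144 L O₂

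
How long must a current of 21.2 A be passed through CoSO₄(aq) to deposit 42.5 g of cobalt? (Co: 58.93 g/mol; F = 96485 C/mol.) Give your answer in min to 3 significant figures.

n(Co) = 42.5 / 58.93 = 0.7212 mol
Co²⁺ + 2e⁻ → Co, so n(e⁻) = 2 × 0.7212 = 1.442 mol
Q = 1.442 × 96485 = 1.391×10^5 C
t = Q / I = 1.391×10^5 / 21.2 = 6561 s = 109 min

109 min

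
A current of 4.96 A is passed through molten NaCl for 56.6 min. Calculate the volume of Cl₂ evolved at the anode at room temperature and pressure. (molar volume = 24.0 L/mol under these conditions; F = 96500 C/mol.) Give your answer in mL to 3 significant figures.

2090 mL

Q = 4.96 A × 3396 s = 16840 C
n(e⁻) = Q/F = 16840/96500 = 0.1745 mol
2Cl⁻ → Cl₂ + 2e⁻, so n(Cl₂) = 0.1745 / 2 = 0.08725 mol
V = 0.08725 × 24.0 = 2.094 L
= 2090 mL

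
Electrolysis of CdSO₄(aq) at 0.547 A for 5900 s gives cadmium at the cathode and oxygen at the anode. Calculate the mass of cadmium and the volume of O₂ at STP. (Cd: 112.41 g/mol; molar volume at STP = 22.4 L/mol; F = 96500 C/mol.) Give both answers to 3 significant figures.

1.88 g Cd; 0.187 L O₂

Q = 0.547 × 5900 = 3227 C; n(e⁻) = 3227 / 96500 = 0.03344 mol
Cathode: Cd²⁺ + 2e⁻ → Cd → n(Cd) = 0.03344/2 = 0.01672 mol → 1.88 g
Anode: 2H₂O → O₂ + 4H⁺ + 4e⁻ → n(O₂) = 0.03344/4 = 0.008360 mol → 0.187 L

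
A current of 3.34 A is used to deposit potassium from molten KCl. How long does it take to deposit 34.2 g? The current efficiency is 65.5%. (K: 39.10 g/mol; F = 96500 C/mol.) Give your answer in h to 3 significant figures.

10.7 h

n(K) = 34.2 / 39.10 = 0.8747 mol
K⁺ + e⁻ → K, so n(e⁻) = 0.8747 mol
Q = 0.8747 × 96500 / 0.655 = 1.289×10^5 C
t = Q / I = 1.289×10^5 / 3.34 = 38590 s = 10.7 h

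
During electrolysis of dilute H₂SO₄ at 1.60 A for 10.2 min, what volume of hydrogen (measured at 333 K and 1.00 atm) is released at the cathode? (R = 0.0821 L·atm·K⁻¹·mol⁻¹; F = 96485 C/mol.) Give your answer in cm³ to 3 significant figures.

139 cm³

Q = It = 1.60 × 612 = 979.2 C
Moles of electrons = 979.2 / 96485 = 0.01015 mol
2H⁺ + 2e⁻ → H₂, so n(H₂) = 0.01015 / 2 = 0.005075 mol
V = nRT/P = 0.005075 × 0.0821 × 333 / 1.00 = 0.1387 L
= 139 cm³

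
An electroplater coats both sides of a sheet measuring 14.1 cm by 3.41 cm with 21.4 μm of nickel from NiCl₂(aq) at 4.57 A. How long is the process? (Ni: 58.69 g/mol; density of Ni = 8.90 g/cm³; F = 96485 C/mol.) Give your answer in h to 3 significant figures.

0.366 h

Plated area = 2 × 14.1 × 3.41 = 96.16 cm²
Volume = 96.16 × 21.4×10⁻⁴ cm = 0.2058 cm³
m(Ni) = 0.2058 × 8.90 = 1.832 g
n(Ni) = 1.832 / 58.69 = 0.03121 mol; n(e⁻) = 2 × 0.03121 = 0.06242 mol
Q = 0.06242 × 96485 = 6023 C
t = 6023 / 4.57 = 1318 s = 0.366 h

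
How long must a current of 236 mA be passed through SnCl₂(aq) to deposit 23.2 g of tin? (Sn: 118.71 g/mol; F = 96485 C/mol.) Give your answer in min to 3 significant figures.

2660 min

n(Sn) = 23.2 / 118.71 = 0.1954 mol
Sn²⁺ + 2e⁻ → Sn, so n(e⁻) = 2 × 0.1954 = 0.3908 mol
Q = 0.3908 × 96485 = 37710 C
t = Q / I = 37710 / 0.236 = 1.598×10^5 s = 2660 min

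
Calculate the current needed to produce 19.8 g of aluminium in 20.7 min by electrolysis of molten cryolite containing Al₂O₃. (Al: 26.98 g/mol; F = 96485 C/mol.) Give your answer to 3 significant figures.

171 A

n(Al) = 19.8 / 26.98 = 0.7339 mol
Al³⁺ + 3e⁻ → Al, so n(e⁻) = 3 × 0.7339 = 2.202 mol
Q = 2.202 × 96485 = 2.125×10^5 C
I = Q / t = 2.125×10^5 / 1242 s = 171 A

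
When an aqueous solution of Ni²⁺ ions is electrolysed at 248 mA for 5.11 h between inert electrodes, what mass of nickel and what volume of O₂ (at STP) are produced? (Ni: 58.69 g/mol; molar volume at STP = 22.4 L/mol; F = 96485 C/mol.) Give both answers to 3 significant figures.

1.39 g Ni; 0.265 L O₂

Q = 0.248 × 18396 = 4562 C; n(e⁻) = 4562 / 96485 = 0.04728 mol
Cathode: Ni²⁺ + 2e⁻ → Ni → n(Ni) = 0.04728/2 = 0.02364 mol → 1.39 g
Anode: 2H₂O → O₂ + 4H⁺ + 4e⁻ → n(O₂) = 0.04728/4 = 0.01182 mol → 0.265 L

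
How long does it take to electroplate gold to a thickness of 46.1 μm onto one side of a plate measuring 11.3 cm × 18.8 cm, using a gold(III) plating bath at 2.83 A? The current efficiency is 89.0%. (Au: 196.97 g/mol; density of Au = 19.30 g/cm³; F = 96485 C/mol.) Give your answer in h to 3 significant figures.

3.06 h

Plated area = 11.3 × 18.8 = 212.4 cm²
Volume = 212.4 × 46.1×10⁻⁴ cm = 0.9792 cm³
m(Au) = 0.9792 × 19.30 = 18.90 g
n(Au) = 18.90 / 196.97 = 0.09595 mol; n(e⁻) = 3 × 0.09595 = 0.2879 mol
Q = 0.2879 × 96485 / 0.890 = 31210 C
t = 31210 / 2.83 = 11030 s = 3.06 h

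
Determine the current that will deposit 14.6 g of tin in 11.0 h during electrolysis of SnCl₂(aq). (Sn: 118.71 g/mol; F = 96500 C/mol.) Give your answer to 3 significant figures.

n(Sn) = 14.6 / 118.71 = 0.1230 mol
Sn²⁺ + 2e⁻ → Sn, so n(e⁻) = 2 × 0.1230 = 0.2460 mol
Q = 0.2460 × 96500 = 23740 C
I = Q / t = 23740 / 39600 s = 0.599 A

0.599 A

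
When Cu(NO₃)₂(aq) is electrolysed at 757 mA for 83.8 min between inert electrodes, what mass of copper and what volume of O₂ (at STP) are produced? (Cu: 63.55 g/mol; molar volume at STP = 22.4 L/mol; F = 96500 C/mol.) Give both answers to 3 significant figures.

1.25 g Cu; 0.221 L O₂

Q = 0.757 × 5028 = 3806 C; n(e⁻) = 3806 / 96500 = 0.03944 mol
Cathode: Cu²⁺ + 2e⁻ → Cu → n(Cu) = 0.03944/2 = 0.01972 mol → 1.25 g
Anode: 2H₂O → O₂ + 4H⁺ + 4e⁻ → n(O₂) = 0.03944/4 = 0.009860 mol → 0.221 L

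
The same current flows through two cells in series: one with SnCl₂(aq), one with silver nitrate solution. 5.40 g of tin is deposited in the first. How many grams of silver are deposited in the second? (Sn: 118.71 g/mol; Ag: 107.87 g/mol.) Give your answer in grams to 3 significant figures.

9.81 g

n(Sn) = 5.40 / 118.71 = 0.04549 mol
Sn²⁺ + 2e⁻ → Sn, so n(e⁻) = 2 × 0.04549 = 0.09098 mol
In series, the same 0.09098 mol of electrons flows through the second cell.
Ag⁺ + e⁻ → Ag, so n(Ag) = 0.09098 mol
m(Ag) = 0.09098 × 107.87 = 9.81 g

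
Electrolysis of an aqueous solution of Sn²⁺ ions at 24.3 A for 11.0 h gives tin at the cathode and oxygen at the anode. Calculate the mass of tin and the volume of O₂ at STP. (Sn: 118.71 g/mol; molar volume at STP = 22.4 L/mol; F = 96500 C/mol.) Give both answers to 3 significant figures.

592 g Sn; 55.8 L O₂

Q = 24.3 × 39600 = 9.623×10^5 C; n(e⁻) = 9.623×10^5 / 96500 = 9.972 mol
Cathode: Sn²⁺ + 2e⁻ → Sn → n(Sn) = 9.972/2 = 4.986 mol → 592 g
Anode: 2H₂O → O₂ + 4H⁺ + 4e⁻ → n(O₂) = 9.972/4 = 2.493 mol → 55.8 L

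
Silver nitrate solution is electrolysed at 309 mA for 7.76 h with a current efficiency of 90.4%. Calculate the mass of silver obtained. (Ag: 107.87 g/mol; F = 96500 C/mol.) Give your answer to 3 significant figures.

8.72 g

Q = 0.309 × 27936 = 8632 C
n(e⁻) = 8632 / 96500 = 0.08945 mol
Ag⁺ + e⁻ → Ag, so theoretical m(Ag) = 0.08945 × 107.87 = 9.649 g
Actual mass = 90.4% × 9.649 = 8.72 g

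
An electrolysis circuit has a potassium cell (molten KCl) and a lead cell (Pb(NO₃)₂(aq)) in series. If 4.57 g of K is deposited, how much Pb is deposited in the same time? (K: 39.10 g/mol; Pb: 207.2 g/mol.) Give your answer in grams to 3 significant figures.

12.1 g

n(K) = 4.57 / 39.10 = 0.1169 mol
K⁺ + e⁻ → K, so n(e⁻) = 0.1169 mol
The cells are in series, so the same charge (and hence the same n(e⁻) = 0.1169 mol) passes through both.
Pb²⁺ + 2e⁻ → Pb, so n(Pb) = 0.1169 / 2 = 0.05845 mol
m(Pb) = 0.05845 × 207.2 = 12.1 g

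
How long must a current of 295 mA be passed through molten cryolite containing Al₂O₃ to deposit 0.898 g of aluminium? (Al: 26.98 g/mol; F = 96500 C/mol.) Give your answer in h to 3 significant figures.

n(Al) = 0.898 / 26.98 = 0.03328 mol
Al³⁺ + 3e⁻ → Al, so n(e⁻) = 3 × 0.03328 = 0.09984 mol
Q = 0.09984 × 96500 = 9635 C
t = Q / I = 9635 / 0.295 = 32660 s = 9.07 h

9.07 h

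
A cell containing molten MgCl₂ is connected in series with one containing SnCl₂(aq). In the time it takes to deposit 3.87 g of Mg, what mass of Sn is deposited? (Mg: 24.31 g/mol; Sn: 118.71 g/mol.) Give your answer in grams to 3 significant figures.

n(Mg) = 3.87 / 24.31 = 0.1592 mol
Mg²⁺ + 2e⁻ → Mg, so n(e⁻) = 2 × 0.1592 = 0.3184 mol
Since the cells are in series, n(e⁻) in the Sn cell is also 0.3184 mol.
Sn²⁺ + 2e⁻ → Sn, so n(Sn) = 0.3184 / 2 = 0.1592 mol
m(Sn) = 0.1592 × 118.71 = 18.9 g

18.9 g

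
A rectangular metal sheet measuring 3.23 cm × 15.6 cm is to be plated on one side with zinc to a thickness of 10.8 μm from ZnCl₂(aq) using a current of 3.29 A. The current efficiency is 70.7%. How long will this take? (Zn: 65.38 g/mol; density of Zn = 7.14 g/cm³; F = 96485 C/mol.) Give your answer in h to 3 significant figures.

0.137 h

Plated area = 3.23 × 15.6 = 50.39 cm²
Volume = 50.39 × 10.8×10⁻⁴ cm = 0.05442 cm³
m(Zn) = 0.05442 × 7.14 = 0.3886 g
n(Zn) = 0.3886 / 65.38 = 0.005944 mol; n(e⁻) = 2 × 0.005944 = 0.01189 mol
Q = 0.01189 × 96485 / 0.707 = 1623 C
t = 1623 / 3.29 = 493.3 s = 0.137 h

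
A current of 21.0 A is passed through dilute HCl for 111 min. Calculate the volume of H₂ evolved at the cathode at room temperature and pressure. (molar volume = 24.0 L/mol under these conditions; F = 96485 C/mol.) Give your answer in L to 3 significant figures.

17.4 L

Charge passed = 21.0 × 6660 = 1.399×10^5 C
n(e⁻) = Q/F = 1.399×10^5/96485 = 1.450 mol
2H⁺ + 2e⁻ → H₂, so n(H₂) = 1.450 / 2 = 0.7250 mol
V = 0.7250 × 24.0 = 17.40 L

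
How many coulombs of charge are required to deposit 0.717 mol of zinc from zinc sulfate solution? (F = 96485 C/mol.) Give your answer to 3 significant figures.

1.38×10^5 C

Zn²⁺ + 2e⁻ → Zn, so n(e⁻) = 2 × 0.717 = 1.434 mol
Q = 1.434 × 96485 = 1.384×10^5 C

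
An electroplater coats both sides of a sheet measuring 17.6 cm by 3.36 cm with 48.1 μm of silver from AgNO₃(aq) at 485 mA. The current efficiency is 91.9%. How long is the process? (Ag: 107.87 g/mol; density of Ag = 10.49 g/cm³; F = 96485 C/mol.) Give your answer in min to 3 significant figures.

Plated area = 2 × 17.6 × 3.36 = 118.3 cm²
Volume = 118.3 × 48.1×10⁻⁴ cm = 0.5690 cm³
m(Ag) = 0.5690 × 10.49 = 5.969 g
n(Ag) = 5.969 / 107.87 = 0.05534 mol; n(e⁻) = 0.05534 mol
Q = 0.05534 × 96485 / 0.919 = 5810 C
t = 5810 / 0.485 = 11980 s = 200 min

200 min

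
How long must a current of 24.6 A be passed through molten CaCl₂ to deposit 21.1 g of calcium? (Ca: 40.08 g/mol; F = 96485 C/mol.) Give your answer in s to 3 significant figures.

n(Ca) = 21.1 / 40.08 = 0.5264 mol
Ca²⁺ + 2e⁻ → Ca, so n(e⁻) = 2 × 0.5264 = 1.053 mol
Q = 1.053 × 96485 = 1.016×10^5 C
t = Q / I = 1.016×10^5 / 24.6 = 4130 s

4130 s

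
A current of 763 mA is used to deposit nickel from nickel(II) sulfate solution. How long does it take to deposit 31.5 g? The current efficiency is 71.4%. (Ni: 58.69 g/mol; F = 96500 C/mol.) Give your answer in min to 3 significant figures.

n(Ni) = 31.5 / 58.69 = 0.5367 mol
Ni²⁺ + 2e⁻ → Ni, so n(e⁻) = 2 × 0.5367 = 1.073 mol
Q = 1.073 × 96500 / 0.714 = 1.450×10^5 C
t = Q / I = 1.450×10^5 / 0.763 = 1.900×10^5 s = 3170 min

3170 min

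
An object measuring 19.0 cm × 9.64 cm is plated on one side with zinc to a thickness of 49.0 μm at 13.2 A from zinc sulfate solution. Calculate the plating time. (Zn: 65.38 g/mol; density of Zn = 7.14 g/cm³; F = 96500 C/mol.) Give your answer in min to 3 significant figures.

23.9 min

Plated area = 19.0 × 9.64 = 183.2 cm²
Volume = 183.2 × 49.0×10⁻⁴ cm = 0.8977 cm³
m(Zn) = 0.8977 × 7.14 = 6.410 g
n(Zn) = 6.410 / 65.38 = 0.09804 mol; n(e⁻) = 2 × 0.09804 = 0.1961 mol
Q = 0.1961 × 96500 = 18920 C
t = 18920 / 13.2 = 1433 s = 23.9 min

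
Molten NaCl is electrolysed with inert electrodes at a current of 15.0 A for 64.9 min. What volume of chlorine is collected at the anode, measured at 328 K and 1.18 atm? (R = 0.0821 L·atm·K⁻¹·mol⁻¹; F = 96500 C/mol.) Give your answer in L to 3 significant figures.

Q = It = 15.0 × 3894 = 58410 C
Moles of electrons = 58410 / 96500 = 0.6053 mol
2Cl⁻ → Cl₂ + 2e⁻, so n(Cl₂) = 0.6053 / 2 = 0.3027 mol
V = nRT/P = 0.3027 × 0.0821 × 328 / 1.18 = 6.908 L

6.91 L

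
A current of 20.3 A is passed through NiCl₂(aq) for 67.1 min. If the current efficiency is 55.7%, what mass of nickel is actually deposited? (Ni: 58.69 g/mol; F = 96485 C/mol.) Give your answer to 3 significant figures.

13.8 g

Q = 20.3 × 4026 = 81730 C
n(e⁻) = 81730 / 96485 = 0.8471 mol
Ni²⁺ + 2e⁻ → Ni, so theoretical m(Ni) = 0.4236 × 58.69 = 24.86 g
Actual mass = 55.7% × 24.86 = 13.8 g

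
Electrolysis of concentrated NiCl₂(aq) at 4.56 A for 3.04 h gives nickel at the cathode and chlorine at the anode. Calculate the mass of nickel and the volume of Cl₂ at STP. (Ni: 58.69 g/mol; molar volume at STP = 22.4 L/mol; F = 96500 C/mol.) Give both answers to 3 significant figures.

15.2 g Ni; 5.79 L Cl₂

Q = 4.56 × 10944 = 49900 C; n(e⁻) = 49900 / 96500 = 0.5171 mol
Cathode: Ni²⁺ + 2e⁻ → Ni → n(Ni) = 0.5171/2 = 0.2586 mol → 15.2 g
Anode: 2Cl⁻ → Cl₂ + 2e⁻ → n(Cl₂) = 0.5171/2 = 0.2586 mol → 5.79 L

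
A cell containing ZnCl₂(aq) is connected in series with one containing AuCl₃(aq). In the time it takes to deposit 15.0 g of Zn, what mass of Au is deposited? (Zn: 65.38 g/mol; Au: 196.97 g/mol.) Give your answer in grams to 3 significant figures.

n(Zn) = 15.0 / 65.38 = 0.2294 mol
Zn²⁺ + 2e⁻ → Zn, so n(e⁻) = 2 × 0.2294 = 0.4588 mol
Since the cells are in series, n(e⁻) in the Au cell is also 0.4588 mol.
Au³⁺ + 3e⁻ → Au, so n(Au) = 0.4588 / 3 = 0.1529 mol
m(Au) = 0.1529 × 196.97 = 30.1 g

30.1 g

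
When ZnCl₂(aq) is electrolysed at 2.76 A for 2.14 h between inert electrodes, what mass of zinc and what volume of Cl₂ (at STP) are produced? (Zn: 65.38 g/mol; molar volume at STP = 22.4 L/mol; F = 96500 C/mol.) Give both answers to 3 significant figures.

Q = 2.76 × 7704 = 21260 C; n(e⁻) = 21260 / 96500 = 0.2203 mol
Cathode: Zn²⁺ + 2e⁻ → Zn → n(Zn) = 0.2203/2 = 0.1102 mol → 7.20 g
Anode: 2Cl⁻ → Cl₂ + 2e⁻ → n(Cl₂) = 0.2203/2 = 0.1102 mol → 2.47 L

7.20 g Zn; 2.47 L Cl₂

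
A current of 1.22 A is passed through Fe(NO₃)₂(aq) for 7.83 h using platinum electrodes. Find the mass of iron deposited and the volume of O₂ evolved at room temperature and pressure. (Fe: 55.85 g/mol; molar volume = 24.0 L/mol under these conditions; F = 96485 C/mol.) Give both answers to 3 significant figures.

9.95 g Fe; 2.14 L O₂

Q = 1.22 × 28188 = 34390 C; n(e⁻) = 34390 / 96485 = 0.3564 mol
Cathode: Fe²⁺ + 2e⁻ → Fe → n(Fe) = 0.3564/2 = 0.1782 mol → 9.95 g
Anode: 2H₂O → O₂ + 4H⁺ + 4e⁻ → n(O₂) = 0.3564/4 = 0.08910 mol → 2.14 L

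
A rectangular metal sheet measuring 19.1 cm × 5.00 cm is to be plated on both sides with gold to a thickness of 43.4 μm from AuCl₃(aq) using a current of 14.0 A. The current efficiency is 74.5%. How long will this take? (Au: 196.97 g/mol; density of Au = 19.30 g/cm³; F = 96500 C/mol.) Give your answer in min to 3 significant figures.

Plated area = 2 × 19.1 × 5.00 = 191.0 cm²
Volume = 191.0 × 43.4×10⁻⁴ cm = 0.8289 cm³
m(Au) = 0.8289 × 19.30 = 16.00 g
n(Au) = 16.00 / 196.97 = 0.08123 mol; n(e⁻) = 3 × 0.08123 = 0.2437 mol
Q = 0.2437 × 96500 / 0.745 = 31570 C
t = 31570 / 14.0 = 2255 s = 37.6 min

37.6 min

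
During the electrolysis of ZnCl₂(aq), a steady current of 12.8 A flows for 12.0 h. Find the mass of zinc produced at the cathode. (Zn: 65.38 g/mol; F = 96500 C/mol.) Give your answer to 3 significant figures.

Q = It = 12.8 × 43200 = 5.530×10^5 C
n(e⁻) = 5.530×10^5 / 96500 = 5.731 mol
Zn²⁺ + 2e⁻ → Zn, so n(Zn) = 5.731 / 2 = 2.866 mol
m = 2.866 × 65.38 = 187 g

187 g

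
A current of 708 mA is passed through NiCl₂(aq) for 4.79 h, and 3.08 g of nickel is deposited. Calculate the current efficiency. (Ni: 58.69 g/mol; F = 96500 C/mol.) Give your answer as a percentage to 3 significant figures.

83.0%

Q = 0.708 × 17244 = 12210 C
n(e⁻) = 12210 / 96500 = 0.1265 mol
Ni²⁺ + 2e⁻ → Ni, so theoretical n(Ni) = 0.06325 mol → 3.712 g
Efficiency = 3.08 / 3.712 = 0.8297 = 83.0%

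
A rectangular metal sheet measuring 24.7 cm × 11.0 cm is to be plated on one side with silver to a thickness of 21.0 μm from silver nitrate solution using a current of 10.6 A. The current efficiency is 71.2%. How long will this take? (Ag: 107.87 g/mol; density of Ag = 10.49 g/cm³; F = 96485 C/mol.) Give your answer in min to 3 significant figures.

Plated area = 24.7 × 11.0 = 271.7 cm²
Volume = 271.7 × 21.0×10⁻⁴ cm = 0.5706 cm³
m(Ag) = 0.5706 × 10.49 = 5.986 g
n(Ag) = 5.986 / 107.87 = 0.05549 mol; n(e⁻) = 0.05549 mol
Q = 0.05549 × 96485 / 0.712 = 7520 C
t = 7520 / 10.6 = 709.4 s = 11.8 min

11.8 min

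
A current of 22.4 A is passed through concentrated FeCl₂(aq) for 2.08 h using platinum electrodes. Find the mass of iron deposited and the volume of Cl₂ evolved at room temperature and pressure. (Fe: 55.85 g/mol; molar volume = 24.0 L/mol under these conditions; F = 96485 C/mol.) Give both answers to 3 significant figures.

Q = 22.4 × 7488 = 1.677×10^5 C; n(e⁻) = 1.677×10^5 / 96485 = 1.738 mol
Cathode: Fe²⁺ + 2e⁻ → Fe → n(Fe) = 1.738/2 = 0.8690 mol → 48.5 g
Anode: 2Cl⁻ → Cl₂ + 2e⁻ → n(Cl₂) = 1.738/2 = 0.8690 mol → 20.9 L

48.5 g Fe; 20.9 L Cl₂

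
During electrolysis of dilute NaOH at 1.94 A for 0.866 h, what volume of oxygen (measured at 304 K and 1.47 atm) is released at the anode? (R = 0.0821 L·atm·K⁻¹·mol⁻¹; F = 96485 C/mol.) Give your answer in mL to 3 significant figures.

Q = 1.94 A × 3117.6 s = 6048 C
Moles of electrons = 6048 / 96485 = 0.06268 mol
2H₂O → O₂ + 4H⁺ + 4e⁻, so n(O₂) = 0.06268 / 4 = 0.01567 mol
V = nRT/P = 0.01567 × 0.0821 × 304 / 1.47 = 0.2661 L
= 266 mL

266 mL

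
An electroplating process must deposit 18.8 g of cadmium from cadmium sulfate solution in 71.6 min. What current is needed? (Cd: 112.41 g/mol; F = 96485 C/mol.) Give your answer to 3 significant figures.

7.51 A

n(Cd) = 18.8 / 112.41 = 0.1672 mol
Cd²⁺ + 2e⁻ → Cd, so n(e⁻) = 2 × 0.1672 = 0.3344 mol
Q = 0.3344 × 96485 = 32260 C
I = Q / t = 32260 / 4296 s = 7.51 A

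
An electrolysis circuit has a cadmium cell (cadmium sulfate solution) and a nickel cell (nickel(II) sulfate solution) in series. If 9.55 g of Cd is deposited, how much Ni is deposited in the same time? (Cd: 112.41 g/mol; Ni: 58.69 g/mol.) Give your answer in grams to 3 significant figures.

n(Cd) = 9.55 / 112.41 = 0.08496 mol
Cd²⁺ + 2e⁻ → Cd, so n(e⁻) = 2 × 0.08496 = 0.1699 mol
Same current for the same time ⇒ same n(e⁻) = 0.1699 mol in both cells.
Ni²⁺ + 2e⁻ → Ni, so n(Ni) = 0.1699 / 2 = 0.08495 mol
m(Ni) = 0.08495 × 58.69 = 4.99 g

4.99 g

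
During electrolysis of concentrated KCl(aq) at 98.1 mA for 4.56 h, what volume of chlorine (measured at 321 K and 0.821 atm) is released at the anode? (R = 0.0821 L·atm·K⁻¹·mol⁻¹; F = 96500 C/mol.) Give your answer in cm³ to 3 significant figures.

Q = It = 0.0981 × 16416 = 1610 C
n(e⁻) = 1610 / 96500 = 0.01668 mol
2Cl⁻ → Cl₂ + 2e⁻, so n(Cl₂) = 0.01668 / 2 = 0.008340 mol
V = nRT/P = 0.008340 × 0.0821 × 321 / 0.821 = 0.2677 L
= 268 cm³

268 cm³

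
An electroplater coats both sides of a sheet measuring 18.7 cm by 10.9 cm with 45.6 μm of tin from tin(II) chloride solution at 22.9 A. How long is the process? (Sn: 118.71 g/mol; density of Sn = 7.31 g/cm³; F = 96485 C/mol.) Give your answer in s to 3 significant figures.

Plated area = 2 × 18.7 × 10.9 = 407.7 cm²
Volume = 407.7 × 45.6×10⁻⁴ cm = 1.859 cm³
m(Sn) = 1.859 × 7.31 = 13.59 g
n(Sn) = 13.59 / 118.71 = 0.1145 mol; n(e⁻) = 2 × 0.1145 = 0.2290 mol
Q = 0.2290 × 96485 = 22100 C
t = 22100 / 22.9 = 965.1 s

965 s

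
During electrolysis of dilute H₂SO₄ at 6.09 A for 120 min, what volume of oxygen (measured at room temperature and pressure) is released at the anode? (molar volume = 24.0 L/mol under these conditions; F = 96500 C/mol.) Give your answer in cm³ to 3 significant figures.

Q = 6.09 A × 7200 s = 43850 C
n(e⁻) = 43850 / 96500 = 0.4544 mol
2H₂O → O₂ + 4H⁺ + 4e⁻, so n(O₂) = 0.4544 / 4 = 0.1136 mol
V = 0.1136 × 24.0 = 2.726 L
= 2730 cm³

2730 cm³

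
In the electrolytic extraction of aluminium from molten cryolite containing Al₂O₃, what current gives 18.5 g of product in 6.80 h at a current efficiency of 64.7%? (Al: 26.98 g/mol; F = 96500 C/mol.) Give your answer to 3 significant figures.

n(Al) = 18.5 / 26.98 = 0.6857 mol
Al³⁺ + 3e⁻ → Al, so n(e⁻) = 3 × 0.6857 = 2.057 mol
Q = 2.057 × 96500 / 0.647 = 3.068×10^5 C
I = Q / t = 3.068×10^5 / 24480 s = 12.5 A

12.5 A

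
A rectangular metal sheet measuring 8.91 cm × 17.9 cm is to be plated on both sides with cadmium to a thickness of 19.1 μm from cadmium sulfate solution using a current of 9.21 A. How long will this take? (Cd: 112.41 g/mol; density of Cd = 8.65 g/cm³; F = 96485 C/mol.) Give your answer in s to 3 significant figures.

982 s

Plated area = 2 × 8.91 × 17.9 = 319.0 cm²
Volume = 319.0 × 19.1×10⁻⁴ cm = 0.6093 cm³
m(Cd) = 0.6093 × 8.65 = 5.270 g
n(Cd) = 5.270 / 112.41 = 0.04688 mol; n(e⁻) = 2 × 0.04688 = 0.09376 mol
Q = 0.09376 × 96485 = 9046 C
t = 9046 / 9.21 = 982.2 s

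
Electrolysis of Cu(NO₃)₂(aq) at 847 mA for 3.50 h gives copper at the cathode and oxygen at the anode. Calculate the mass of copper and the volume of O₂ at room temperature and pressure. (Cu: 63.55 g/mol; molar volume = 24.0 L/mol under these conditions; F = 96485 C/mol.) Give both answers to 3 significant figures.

3.51 g Cu; 0.664 L O₂

Q = 0.847 × 12600 = 10670 C; n(e⁻) = 10670 / 96485 = 0.1106 mol
Cathode: Cu²⁺ + 2e⁻ → Cu → n(Cu) = 0.1106/2 = 0.05530 mol → 3.51 g
Anode: 2H₂O → O₂ + 4H⁺ + 4e⁻ → n(O₂) = 0.1106/4 = 0.02765 mol → 0.664 L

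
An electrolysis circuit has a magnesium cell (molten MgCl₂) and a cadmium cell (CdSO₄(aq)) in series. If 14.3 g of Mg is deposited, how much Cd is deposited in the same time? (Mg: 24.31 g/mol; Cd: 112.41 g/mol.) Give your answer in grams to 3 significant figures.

n(Mg) = 14.3 / 24.31 = 0.5882 mol
Mg²⁺ + 2e⁻ → Mg, so n(e⁻) = 2 × 0.5882 = 1.176 mol
In series, the same 1.176 mol of electrons flows through the second cell.
Cd²⁺ + 2e⁻ → Cd, so n(Cd) = 1.176 / 2 = 0.5880 mol
m(Cd) = 0.5880 × 112.41 = 66.1 g

66.1 g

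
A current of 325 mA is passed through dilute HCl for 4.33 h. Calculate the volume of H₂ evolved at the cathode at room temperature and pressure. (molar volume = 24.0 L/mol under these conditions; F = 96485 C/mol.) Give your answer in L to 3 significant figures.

0.630 L

Q = 0.325 A × 15588 s = 5066 C
Moles of electrons = 5066 / 96485 = 0.05251 mol
2H⁺ + 2e⁻ → H₂, so n(H₂) = 0.05251 / 2 = 0.02626 mol
V = 0.02626 × 24.0 = 0.6302 L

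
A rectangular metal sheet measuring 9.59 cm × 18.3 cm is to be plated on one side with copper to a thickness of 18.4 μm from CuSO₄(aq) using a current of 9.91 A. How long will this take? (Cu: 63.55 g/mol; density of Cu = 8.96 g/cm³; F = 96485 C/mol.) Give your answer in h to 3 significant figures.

Plated area = 9.59 × 18.3 = 175.5 cm²
Volume = 175.5 × 18.4×10⁻⁴ cm = 0.3229 cm³
m(Cu) = 0.3229 × 8.96 = 2.893 g
n(Cu) = 2.893 / 63.55 = 0.04552 mol; n(e⁻) = 2 × 0.04552 = 0.09104 mol
Q = 0.09104 × 96485 = 8784 C
t = 8784 / 9.91 = 886.4 s = 0.246 h

0.246 h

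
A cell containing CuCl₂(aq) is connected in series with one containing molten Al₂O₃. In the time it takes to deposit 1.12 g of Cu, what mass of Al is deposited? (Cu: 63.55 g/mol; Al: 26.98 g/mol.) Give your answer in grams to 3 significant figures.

n(Cu) = 1.12 / 63.55 = 0.01762 mol
Cu²⁺ + 2e⁻ → Cu, so n(e⁻) = 2 × 0.01762 = 0.03524 mol
In series, the same 0.03524 mol of electrons flows through the second cell.
Al³⁺ + 3e⁻ → Al, so n(Al) = 0.03524 / 3 = 0.01175 mol
m(Al) = 0.01175 × 26.98 = 0.317 g

0.317 g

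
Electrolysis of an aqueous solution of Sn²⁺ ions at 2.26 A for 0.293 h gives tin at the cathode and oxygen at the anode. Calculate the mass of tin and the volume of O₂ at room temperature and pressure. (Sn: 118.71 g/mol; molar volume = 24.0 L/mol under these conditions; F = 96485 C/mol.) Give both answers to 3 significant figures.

1.47 g Sn; 0.148 L O₂

Q = 2.26 × 1054.8 = 2384 C; n(e⁻) = 2384 / 96485 = 0.02471 mol
Cathode: Sn²⁺ + 2e⁻ → Sn → n(Sn) = 0.02471/2 = 0.01236 mol → 1.47 g
Anode: 2H₂O → O₂ + 4H⁺ + 4e⁻ → n(O₂) = 0.02471/4 = 0.006178 mol → 0.148 L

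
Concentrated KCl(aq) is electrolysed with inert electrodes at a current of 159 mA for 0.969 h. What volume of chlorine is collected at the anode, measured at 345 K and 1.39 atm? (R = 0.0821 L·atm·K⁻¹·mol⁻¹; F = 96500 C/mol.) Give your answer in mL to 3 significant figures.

58.6 mL

Q = 0.159 A × 3488.4 s = 554.7 C
n(e⁻) = Q/F = 554.7/96500 = 0.005748 mol
2Cl⁻ → Cl₂ + 2e⁻, so n(Cl₂) = 0.005748 / 2 = 0.002874 mol
V = nRT/P = 0.002874 × 0.0821 × 345 / 1.39 = 0.05856 L
= 58.6 mL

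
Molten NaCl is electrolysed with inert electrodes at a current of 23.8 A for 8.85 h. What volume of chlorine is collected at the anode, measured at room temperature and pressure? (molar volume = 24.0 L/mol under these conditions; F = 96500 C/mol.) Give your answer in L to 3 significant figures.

Q = It = 23.8 × 31860 = 7.583×10^5 C
Moles of electrons = 7.583×10^5 / 96500 = 7.858 mol
2Cl⁻ → Cl₂ + 2e⁻, so n(Cl₂) = 7.858 / 2 = 3.929 mol
V = 3.929 × 24.0 = 94.30 L

94.3 L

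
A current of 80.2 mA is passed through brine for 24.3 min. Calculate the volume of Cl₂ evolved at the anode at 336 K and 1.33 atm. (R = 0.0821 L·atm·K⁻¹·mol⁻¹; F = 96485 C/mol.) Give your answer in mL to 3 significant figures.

Q = It = 0.0802 × 1458 = 116.9 C
n(e⁻) = Q/F = 116.9/96485 = 0.001212 mol
2Cl⁻ → Cl₂ + 2e⁻, so n(Cl₂) = 0.001212 / 2 = 6.060×10^-4 mol
V = nRT/P = 6.060×10^-4 × 0.0821 × 336 / 1.33 = 0.01257 L
= 12.6 mL

12.6 mL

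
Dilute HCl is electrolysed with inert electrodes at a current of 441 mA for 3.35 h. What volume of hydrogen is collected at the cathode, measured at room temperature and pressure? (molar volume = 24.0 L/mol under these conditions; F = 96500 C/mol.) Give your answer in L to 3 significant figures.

0.661 L

Q = It = 0.441 × 12060 = 5318 C
Moles of electrons = 5318 / 96500 = 0.05511 mol
2H⁺ + 2e⁻ → H₂, so n(H₂) = 0.05511 / 2 = 0.02756 mol
V = 0.02756 × 24.0 = 0.6614 L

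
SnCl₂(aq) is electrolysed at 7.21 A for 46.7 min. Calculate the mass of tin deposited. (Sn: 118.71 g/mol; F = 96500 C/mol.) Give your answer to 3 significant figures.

12.4 g

Q = It = 7.21 × 2802 = 20200 C
Moles of electrons = 20200 / 96500 = 0.2093 mol
Sn²⁺ + 2e⁻ → Sn, so n(Sn) = 0.2093 / 2 = 0.1047 mol
m = 0.1047 × 118.71 = 12.4 g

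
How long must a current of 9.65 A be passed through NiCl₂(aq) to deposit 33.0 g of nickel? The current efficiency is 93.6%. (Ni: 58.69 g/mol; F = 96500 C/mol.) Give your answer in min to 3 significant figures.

200 min

n(Ni) = 33.0 / 58.69 = 0.5623 mol
Ni²⁺ + 2e⁻ → Ni, so n(e⁻) = 2 × 0.5623 = 1.125 mol
Q = 1.125 × 96500 / 0.936 = 1.160×10^5 C
t = Q / I = 1.160×10^5 / 9.65 = 12020 s = 200 min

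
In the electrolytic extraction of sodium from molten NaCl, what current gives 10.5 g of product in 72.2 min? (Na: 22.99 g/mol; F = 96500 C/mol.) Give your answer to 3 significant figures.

n(Na) = 10.5 / 22.99 = 0.4567 mol
Na⁺ + e⁻ → Na, so n(e⁻) = 0.4567 mol
Q = 0.4567 × 96500 = 44070 C
I = Q / t = 44070 / 4332 s = 10.2 A

10.2 A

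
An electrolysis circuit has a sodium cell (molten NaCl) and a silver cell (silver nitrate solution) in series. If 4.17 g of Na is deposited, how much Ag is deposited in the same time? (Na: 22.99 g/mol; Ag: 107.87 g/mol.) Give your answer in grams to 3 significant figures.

19.6 g

n(Na) = 4.17 / 22.99 = 0.1814 mol
Na⁺ + e⁻ → Na, so n(e⁻) = 0.1814 mol
The cells are in series, so the same charge (and hence the same n(e⁻) = 0.1814 mol) passes through both.
Ag⁺ + e⁻ → Ag, so n(Ag) = 0.1814 mol
m(Ag) = 0.1814 × 107.87 = 19.6 g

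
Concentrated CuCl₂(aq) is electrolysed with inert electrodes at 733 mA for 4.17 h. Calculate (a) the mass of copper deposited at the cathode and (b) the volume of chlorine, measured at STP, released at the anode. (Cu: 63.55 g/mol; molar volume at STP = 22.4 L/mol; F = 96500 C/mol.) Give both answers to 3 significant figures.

3.62 g Cu; 1.28 L Cl₂

Q = 0.733 × 15012 = 11000 C; n(e⁻) = 11000 / 96500 = 0.1140 mol
Cathode: Cu²⁺ + 2e⁻ → Cu → n(Cu) = 0.1140/2 = 0.05700 mol → 3.62 g
Anode: 2Cl⁻ → Cl₂ + 2e⁻ → n(Cl₂) = 0.1140/2 = 0.05700 mol → 1.28 L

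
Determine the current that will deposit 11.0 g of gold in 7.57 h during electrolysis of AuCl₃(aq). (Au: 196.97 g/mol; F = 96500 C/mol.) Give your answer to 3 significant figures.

0.593 A

n(Au) = 11.0 / 196.97 = 0.05585 mol
Au³⁺ + 3e⁻ → Au, so n(e⁻) = 3 × 0.05585 = 0.1676 mol
Q = 0.1676 × 96500 = 16170 C
I = Q / t = 16170 / 27252 s = 0.593 A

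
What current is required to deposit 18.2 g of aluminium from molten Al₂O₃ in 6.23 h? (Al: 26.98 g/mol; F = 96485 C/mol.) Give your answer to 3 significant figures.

8.71 A

n(Al) = 18.2 / 26.98 = 0.6746 mol
Al³⁺ + 3e⁻ → Al, so n(e⁻) = 3 × 0.6746 = 2.024 mol
Q = 2.024 × 96485 = 1.953×10^5 C
I = Q / t = 1.953×10^5 / 22428 s = 8.71 A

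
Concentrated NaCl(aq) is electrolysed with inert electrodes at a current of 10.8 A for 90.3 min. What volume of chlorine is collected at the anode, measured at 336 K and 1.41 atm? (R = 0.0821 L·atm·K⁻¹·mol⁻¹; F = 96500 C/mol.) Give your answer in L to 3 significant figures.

5.93 L

Q = It = 10.8 × 5418 = 58510 C
n(e⁻) = Q/F = 58510/96500 = 0.6063 mol
2Cl⁻ → Cl₂ + 2e⁻, so n(Cl₂) = 0.6063 / 2 = 0.3032 mol
V = nRT/P = 0.3032 × 0.0821 × 336 / 1.41 = 5.932 L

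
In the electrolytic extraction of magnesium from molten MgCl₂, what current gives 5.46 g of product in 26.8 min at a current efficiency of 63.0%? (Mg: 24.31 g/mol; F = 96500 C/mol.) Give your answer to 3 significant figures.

n(Mg) = 5.46 / 24.31 = 0.2246 mol
Mg²⁺ + 2e⁻ → Mg, so n(e⁻) = 2 × 0.2246 = 0.4492 mol
Q = 0.4492 × 96500 / 0.630 = 68810 C
I = Q / t = 68810 / 1608 s = 42.8 A

42.8 A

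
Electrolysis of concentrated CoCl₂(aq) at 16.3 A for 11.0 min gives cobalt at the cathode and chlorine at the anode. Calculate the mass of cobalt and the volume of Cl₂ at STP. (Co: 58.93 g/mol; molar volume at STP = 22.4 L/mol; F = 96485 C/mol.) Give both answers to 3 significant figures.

Q = 16.3 × 660 = 10760 C; n(e⁻) = 10760 / 96485 = 0.1115 mol
Cathode: Co²⁺ + 2e⁻ → Co → n(Co) = 0.1115/2 = 0.05575 mol → 3.29 g
Anode: 2Cl⁻ → Cl₂ + 2e⁻ → n(Cl₂) = 0.1115/2 = 0.05575 mol → 1.25 L

3.29 g Co; 1.25 L Cl₂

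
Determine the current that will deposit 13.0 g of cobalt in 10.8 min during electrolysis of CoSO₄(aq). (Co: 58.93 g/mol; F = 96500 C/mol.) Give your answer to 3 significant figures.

n(Co) = 13.0 / 58.93 = 0.2206 mol
Co²⁺ + 2e⁻ → Co, so n(e⁻) = 2 × 0.2206 = 0.4412 mol
Q = 0.4412 × 96500 = 42580 C
I = Q / t = 42580 / 648 s = 65.7 A

65.7 A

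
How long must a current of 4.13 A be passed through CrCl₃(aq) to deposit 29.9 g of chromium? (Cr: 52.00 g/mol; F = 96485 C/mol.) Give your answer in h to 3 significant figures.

11.2 h

n(Cr) = 29.9 / 52.00 = 0.5750 mol
Cr³⁺ + 3e⁻ → Cr, so n(e⁻) = 3 × 0.5750 = 1.725 mol
Q = 1.725 × 96485 = 1.664×10^5 C
t = Q / I = 1.664×10^5 / 4.13 = 40290 s = 11.2 h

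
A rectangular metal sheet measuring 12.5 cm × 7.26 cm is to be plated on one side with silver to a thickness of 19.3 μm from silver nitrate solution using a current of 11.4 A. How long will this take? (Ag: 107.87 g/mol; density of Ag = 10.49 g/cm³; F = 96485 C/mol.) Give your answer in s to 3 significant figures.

Plated area = 12.5 × 7.26 = 90.75 cm²
Volume = 90.75 × 19.3×10⁻⁴ cm = 0.1751 cm³
m(Ag) = 0.1751 × 10.49 = 1.837 g
n(Ag) = 1.837 / 107.87 = 0.01703 mol; n(e⁻) = 0.01703 mol
Q = 0.01703 × 96485 = 1643 C
t = 1643 / 11.4 = 144.1 s

144 s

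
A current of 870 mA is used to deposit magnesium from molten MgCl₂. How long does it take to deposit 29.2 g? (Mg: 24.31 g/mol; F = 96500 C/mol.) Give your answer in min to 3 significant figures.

4440 min

n(Mg) = 29.2 / 24.31 = 1.201 mol
Mg²⁺ + 2e⁻ → Mg, so n(e⁻) = 2 × 1.201 = 2.402 mol
Q = 2.402 × 96500 = 2.318×10^5 C
t = Q / I = 2.318×10^5 / 0.870 = 2.664×10^5 s = 4440 min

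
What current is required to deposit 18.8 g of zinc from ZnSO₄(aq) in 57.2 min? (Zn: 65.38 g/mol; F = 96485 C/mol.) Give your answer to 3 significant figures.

n(Zn) = 18.8 / 65.38 = 0.2875 mol
Zn²⁺ + 2e⁻ → Zn, so n(e⁻) = 2 × 0.2875 = 0.5750 mol
Q = 0.5750 × 96485 = 55480 C
I = Q / t = 55480 / 3432 s = 16.2 A

16.2 A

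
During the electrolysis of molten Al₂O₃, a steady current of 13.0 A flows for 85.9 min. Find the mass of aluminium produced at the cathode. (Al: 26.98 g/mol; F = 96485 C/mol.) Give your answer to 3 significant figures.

Charge passed = 13.0 × 5154 = 67000 C
n(e⁻) = 67000 / 96485 = 0.6944 mol
Al³⁺ + 3e⁻ → Al, so n(Al) = 0.6944 / 3 = 0.2315 mol
m = 0.2315 × 26.98 = 6.25 g

6.25 g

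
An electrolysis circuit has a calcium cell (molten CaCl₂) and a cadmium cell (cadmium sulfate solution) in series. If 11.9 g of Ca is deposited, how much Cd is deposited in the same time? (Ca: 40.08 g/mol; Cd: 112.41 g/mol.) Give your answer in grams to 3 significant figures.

33.4 g

n(Ca) = 11.9 / 40.08 = 0.2969 mol
Ca²⁺ + 2e⁻ → Ca, so n(e⁻) = 2 × 0.2969 = 0.5938 mol
The cells are in series, so the same charge (and hence the same n(e⁻) = 0.5938 mol) passes through both.
Cd²⁺ + 2e⁻ → Cd, so n(Cd) = 0.5938 / 2 = 0.2969 mol
m(Cd) = 0.2969 × 112.41 = 33.4 g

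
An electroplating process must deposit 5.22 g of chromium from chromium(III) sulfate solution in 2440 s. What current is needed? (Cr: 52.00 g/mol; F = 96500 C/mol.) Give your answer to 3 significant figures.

n(Cr) = 5.22 / 52.00 = 0.1004 mol
Cr³⁺ + 3e⁻ → Cr, so n(e⁻) = 3 × 0.1004 = 0.3012 mol
Q = 0.3012 × 96500 = 29070 C
I = Q / t = 29070 / 2440 s = 11.9 A

11.9 A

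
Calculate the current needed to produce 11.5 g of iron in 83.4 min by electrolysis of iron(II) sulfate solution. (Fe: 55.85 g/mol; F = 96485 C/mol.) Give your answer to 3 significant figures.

7.94 A

n(Fe) = 11.5 / 55.85 = 0.2059 mol
Fe²⁺ + 2e⁻ → Fe, so n(e⁻) = 2 × 0.2059 = 0.4118 mol
Q = 0.4118 × 96485 = 39730 C
I = Q / t = 39730 / 5004 s = 7.94 A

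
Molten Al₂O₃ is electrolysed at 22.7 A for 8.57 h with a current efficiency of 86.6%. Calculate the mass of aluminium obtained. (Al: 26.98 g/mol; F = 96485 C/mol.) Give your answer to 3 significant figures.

Q = 22.7 × 30852 = 7.003×10^5 C
n(e⁻) = 7.003×10^5 / 96485 = 7.258 mol
Al³⁺ + 3e⁻ → Al, so theoretical m(Al) = 2.419 × 26.98 = 65.26 g
Actual mass = 86.6% × 65.26 = 56.5 g

56.5 g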